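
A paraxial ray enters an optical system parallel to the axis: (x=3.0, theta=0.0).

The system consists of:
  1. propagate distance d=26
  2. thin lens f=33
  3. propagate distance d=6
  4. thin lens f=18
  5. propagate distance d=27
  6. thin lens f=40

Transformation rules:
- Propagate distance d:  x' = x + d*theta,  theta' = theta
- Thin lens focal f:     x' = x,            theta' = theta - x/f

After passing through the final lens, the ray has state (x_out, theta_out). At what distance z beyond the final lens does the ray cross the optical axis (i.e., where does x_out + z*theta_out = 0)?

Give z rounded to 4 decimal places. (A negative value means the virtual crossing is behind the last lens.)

Answer: -27.2269

Derivation:
Initial: x=3.0000 theta=0.0000
After 1 (propagate distance d=26): x=3.0000 theta=0.0000
After 2 (thin lens f=33): x=3.0000 theta=-1/11 (≈-0.0909)
After 3 (propagate distance d=6): x=27/11 (≈2.4545) theta=-1/11 (≈-0.0909)
After 4 (thin lens f=18): x=27/11 (≈2.4545) theta=-5/22 (≈-0.2273)
After 5 (propagate distance d=27): x=-81/22 (≈-3.6818) theta=-5/22 (≈-0.2273)
After 6 (thin lens f=40): x=-81/22 (≈-3.6818) theta=-119/880 (≈-0.1352)
z_focus = -x_out/theta_out = -(-81/22)/(-119/880) = -3240/119 ≈ -27.2269
Rounded to 4 decimal places: z = -27.2269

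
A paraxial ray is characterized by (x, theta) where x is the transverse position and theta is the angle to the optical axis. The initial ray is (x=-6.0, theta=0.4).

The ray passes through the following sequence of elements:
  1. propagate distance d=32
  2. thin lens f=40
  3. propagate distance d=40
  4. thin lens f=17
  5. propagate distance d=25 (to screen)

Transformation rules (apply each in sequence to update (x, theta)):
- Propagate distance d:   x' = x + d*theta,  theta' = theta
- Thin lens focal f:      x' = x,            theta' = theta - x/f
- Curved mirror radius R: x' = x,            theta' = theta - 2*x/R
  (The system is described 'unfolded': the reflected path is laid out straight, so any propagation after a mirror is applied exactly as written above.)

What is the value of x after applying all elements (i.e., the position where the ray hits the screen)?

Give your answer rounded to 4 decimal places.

Initial: x=-6.0000 theta=0.4000
After 1 (propagate distance d=32): x=6.8000 theta=0.4000
After 2 (thin lens f=40): x=6.8000 theta=0.2300
After 3 (propagate distance d=40): x=16.0000 theta=0.2300
After 4 (thin lens f=17): x=16.0000 theta=-1209/1700 (≈-0.7112)
After 5 (propagate distance d=25 (to screen)): x=-121/68 (≈-1.7794) theta=-1209/1700 (≈-0.7112)
Rounded to 4 decimal places: x = -1.7794

Answer: -1.7794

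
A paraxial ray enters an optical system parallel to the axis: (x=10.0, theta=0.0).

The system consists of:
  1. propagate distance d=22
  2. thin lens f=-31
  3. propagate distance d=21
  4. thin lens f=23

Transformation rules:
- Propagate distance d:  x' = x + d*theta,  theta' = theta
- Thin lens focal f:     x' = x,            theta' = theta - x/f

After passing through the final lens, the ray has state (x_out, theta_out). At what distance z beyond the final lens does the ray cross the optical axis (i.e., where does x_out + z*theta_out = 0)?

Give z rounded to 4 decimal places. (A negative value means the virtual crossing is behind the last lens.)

Initial: x=10.0000 theta=0.0000
After 1 (propagate distance d=22): x=10.0000 theta=0.0000
After 2 (thin lens f=-31): x=10.0000 theta=10/31 (≈0.3226)
After 3 (propagate distance d=21): x=520/31 (≈16.7742) theta=10/31 (≈0.3226)
After 4 (thin lens f=23): x=520/31 (≈16.7742) theta=-290/713 (≈-0.4067)
z_focus = -x_out/theta_out = -(520/31)/(-290/713) = 1196/29 ≈ 41.2414
Rounded to 4 decimal places: z = 41.2414

Answer: 41.2414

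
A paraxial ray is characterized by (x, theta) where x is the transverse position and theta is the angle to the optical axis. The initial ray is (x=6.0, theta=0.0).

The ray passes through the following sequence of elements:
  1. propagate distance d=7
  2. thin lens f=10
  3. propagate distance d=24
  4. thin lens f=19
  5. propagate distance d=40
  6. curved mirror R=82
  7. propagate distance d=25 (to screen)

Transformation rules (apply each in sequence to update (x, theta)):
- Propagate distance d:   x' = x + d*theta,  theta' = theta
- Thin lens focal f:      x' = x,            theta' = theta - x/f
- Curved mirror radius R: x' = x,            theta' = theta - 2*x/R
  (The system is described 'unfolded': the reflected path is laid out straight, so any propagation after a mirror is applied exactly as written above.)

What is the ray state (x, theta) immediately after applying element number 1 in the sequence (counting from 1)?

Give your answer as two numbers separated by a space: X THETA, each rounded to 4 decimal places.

Initial: x=6.0000 theta=0.0000
After 1 (propagate distance d=7): x=6.0000 theta=0.0000
Rounded to 4 decimal places: x = 6.0000, theta = 0.0000

Answer: 6.0000 0.0000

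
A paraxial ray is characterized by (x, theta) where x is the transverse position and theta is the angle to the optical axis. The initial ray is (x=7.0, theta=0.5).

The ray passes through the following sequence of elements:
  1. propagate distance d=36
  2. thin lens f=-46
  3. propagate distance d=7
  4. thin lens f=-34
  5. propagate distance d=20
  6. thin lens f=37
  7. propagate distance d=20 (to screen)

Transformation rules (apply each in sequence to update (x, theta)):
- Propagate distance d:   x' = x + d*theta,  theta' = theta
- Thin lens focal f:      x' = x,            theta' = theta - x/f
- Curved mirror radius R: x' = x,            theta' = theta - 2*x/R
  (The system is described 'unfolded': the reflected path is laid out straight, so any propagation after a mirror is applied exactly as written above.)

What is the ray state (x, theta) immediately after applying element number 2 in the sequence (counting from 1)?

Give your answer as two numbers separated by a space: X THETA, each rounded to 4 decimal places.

Answer: 25.0000 1.0435

Derivation:
Initial: x=7.0000 theta=0.5000
After 1 (propagate distance d=36): x=25.0000 theta=0.5000
After 2 (thin lens f=-46): x=25.0000 theta=24/23 (≈1.0435)
Rounded to 4 decimal places: x = 25.0000, theta = 1.0435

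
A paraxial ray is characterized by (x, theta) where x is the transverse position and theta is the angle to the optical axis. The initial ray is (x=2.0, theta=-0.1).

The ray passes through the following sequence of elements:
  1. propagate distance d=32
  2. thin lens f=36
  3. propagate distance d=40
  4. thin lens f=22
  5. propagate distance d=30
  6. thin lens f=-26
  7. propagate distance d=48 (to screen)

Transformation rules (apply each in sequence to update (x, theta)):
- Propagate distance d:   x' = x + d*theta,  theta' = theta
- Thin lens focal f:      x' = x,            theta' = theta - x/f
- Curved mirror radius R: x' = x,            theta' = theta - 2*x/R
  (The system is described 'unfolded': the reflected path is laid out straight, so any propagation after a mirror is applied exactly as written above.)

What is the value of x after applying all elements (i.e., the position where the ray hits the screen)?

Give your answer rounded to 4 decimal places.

Answer: 3.5459

Derivation:
Initial: x=2.0000 theta=-0.1000
After 1 (propagate distance d=32): x=-1.2000 theta=-0.1000
After 2 (thin lens f=36): x=-1.2000 theta=-1/15 (≈-0.0667)
After 3 (propagate distance d=40): x=-58/15 (≈-3.8667) theta=-1/15 (≈-0.0667)
After 4 (thin lens f=22): x=-58/15 (≈-3.8667) theta=6/55 (≈0.1091)
After 5 (propagate distance d=30): x=-98/165 (≈-0.5939) theta=6/55 (≈0.1091)
After 6 (thin lens f=-26): x=-98/165 (≈-0.5939) theta=37/429 (≈0.0862)
After 7 (propagate distance d=48 (to screen)): x=7606/2145 (≈3.5459) theta=37/429 (≈0.0862)
Rounded to 4 decimal places: x = 3.5459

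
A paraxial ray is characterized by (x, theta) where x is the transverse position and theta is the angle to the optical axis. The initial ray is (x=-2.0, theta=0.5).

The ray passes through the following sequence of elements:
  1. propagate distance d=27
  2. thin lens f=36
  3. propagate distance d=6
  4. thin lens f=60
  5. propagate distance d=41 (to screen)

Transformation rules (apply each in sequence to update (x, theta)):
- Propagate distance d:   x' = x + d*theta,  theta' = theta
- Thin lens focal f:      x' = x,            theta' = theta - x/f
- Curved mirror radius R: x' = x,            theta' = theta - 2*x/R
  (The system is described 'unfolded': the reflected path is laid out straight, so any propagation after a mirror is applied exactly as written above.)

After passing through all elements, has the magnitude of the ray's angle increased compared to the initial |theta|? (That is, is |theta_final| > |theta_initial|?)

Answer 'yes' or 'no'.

Answer: no

Derivation:
Initial: x=-2.0000 theta=0.5000
After 1 (propagate distance d=27): x=11.5000 theta=0.5000
After 2 (thin lens f=36): x=11.5000 theta=13/72 (≈0.1806)
After 3 (propagate distance d=6): x=151/12 (≈12.5833) theta=13/72 (≈0.1806)
After 4 (thin lens f=60): x=151/12 (≈12.5833) theta=-7/240 (≈-0.0292)
After 5 (propagate distance d=41 (to screen)): x=11.3875 theta=-7/240 (≈-0.0292)
|theta_initial|=0.5000 |theta_final|=7/240 (≈0.0292) -> not increased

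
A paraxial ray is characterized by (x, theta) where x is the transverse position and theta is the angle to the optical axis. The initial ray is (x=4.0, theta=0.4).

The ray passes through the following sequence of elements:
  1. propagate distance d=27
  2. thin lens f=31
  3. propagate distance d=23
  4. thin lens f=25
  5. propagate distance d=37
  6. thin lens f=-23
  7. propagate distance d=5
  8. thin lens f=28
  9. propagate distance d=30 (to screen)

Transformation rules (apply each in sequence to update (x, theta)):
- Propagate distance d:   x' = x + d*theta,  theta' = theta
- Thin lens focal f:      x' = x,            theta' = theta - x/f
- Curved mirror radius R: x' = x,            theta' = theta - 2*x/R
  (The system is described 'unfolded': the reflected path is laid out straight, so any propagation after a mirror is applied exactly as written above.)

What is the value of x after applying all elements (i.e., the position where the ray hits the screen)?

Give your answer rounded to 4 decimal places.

Initial: x=4.0000 theta=0.4000
After 1 (propagate distance d=27): x=14.8000 theta=0.4000
After 2 (thin lens f=31): x=14.8000 theta=-12/155 (≈-0.0774)
After 3 (propagate distance d=23): x=2018/155 (≈13.0194) theta=-12/155 (≈-0.0774)
After 4 (thin lens f=25): x=2018/155 (≈13.0194) theta=-2318/3875 (≈-0.5982)
After 5 (propagate distance d=37): x=-35316/3875 (≈-9.1138) theta=-2318/3875 (≈-0.5982)
After 6 (thin lens f=-23): x=-35316/3875 (≈-9.1138) theta=-17726/17825 (≈-0.9944)
After 7 (propagate distance d=5): x=-1255418/89125 (≈-14.0860) theta=-17726/17825 (≈-0.9944)
After 8 (thin lens f=28): x=-1255418/89125 (≈-14.0860) theta=-26657/54250 (≈-0.4914)
After 9 (propagate distance d=30 (to screen)): x=-17984591/623875 (≈-28.8272) theta=-26657/54250 (≈-0.4914)
Rounded to 4 decimal places: x = -28.8272

Answer: -28.8272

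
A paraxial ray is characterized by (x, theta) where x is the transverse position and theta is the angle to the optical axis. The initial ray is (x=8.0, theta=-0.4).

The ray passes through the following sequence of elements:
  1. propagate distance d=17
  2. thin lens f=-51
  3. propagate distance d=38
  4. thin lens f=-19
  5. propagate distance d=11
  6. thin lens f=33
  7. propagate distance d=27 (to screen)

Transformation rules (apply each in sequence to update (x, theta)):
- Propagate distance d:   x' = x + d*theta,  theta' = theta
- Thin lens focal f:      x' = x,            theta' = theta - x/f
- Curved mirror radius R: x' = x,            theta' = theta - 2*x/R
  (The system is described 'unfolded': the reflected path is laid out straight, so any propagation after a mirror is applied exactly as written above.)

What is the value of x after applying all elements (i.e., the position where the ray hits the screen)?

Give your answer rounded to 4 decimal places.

Initial: x=8.0000 theta=-0.4000
After 1 (propagate distance d=17): x=1.2000 theta=-0.4000
After 2 (thin lens f=-51): x=1.2000 theta=-32/85 (≈-0.3765)
After 3 (propagate distance d=38): x=-1114/85 (≈-13.1059) theta=-32/85 (≈-0.3765)
After 4 (thin lens f=-19): x=-1114/85 (≈-13.1059) theta=-1722/1615 (≈-1.0663)
After 5 (propagate distance d=11): x=-40108/1615 (≈-24.8347) theta=-1722/1615 (≈-1.0663)
After 6 (thin lens f=33): x=-40108/1615 (≈-24.8347) theta=-16718/53295 (≈-0.3137)
After 7 (propagate distance d=27 (to screen)): x=-118330/3553 (≈-33.3042) theta=-16718/53295 (≈-0.3137)
Rounded to 4 decimal places: x = -33.3042

Answer: -33.3042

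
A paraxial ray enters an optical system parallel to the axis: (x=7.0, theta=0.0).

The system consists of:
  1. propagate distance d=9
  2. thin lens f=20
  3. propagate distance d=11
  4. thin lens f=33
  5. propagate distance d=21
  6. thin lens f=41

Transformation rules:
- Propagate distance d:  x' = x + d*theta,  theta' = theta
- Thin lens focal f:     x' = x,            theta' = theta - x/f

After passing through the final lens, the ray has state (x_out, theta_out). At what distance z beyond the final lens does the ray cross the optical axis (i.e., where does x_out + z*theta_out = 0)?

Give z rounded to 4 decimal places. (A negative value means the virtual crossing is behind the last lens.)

Initial: x=7.0000 theta=0.0000
After 1 (propagate distance d=9): x=7.0000 theta=0.0000
After 2 (thin lens f=20): x=7.0000 theta=-0.3500
After 3 (propagate distance d=11): x=3.1500 theta=-0.3500
After 4 (thin lens f=33): x=3.1500 theta=-49/110 (≈-0.4455)
After 5 (propagate distance d=21): x=-273/44 (≈-6.2045) theta=-49/110 (≈-0.4455)
After 6 (thin lens f=41): x=-273/44 (≈-6.2045) theta=-2653/9020 (≈-0.2941)
z_focus = -x_out/theta_out = -(-273/44)/(-2653/9020) = -7995/379 ≈ -21.0950
Rounded to 4 decimal places: z = -21.0950

Answer: -21.0950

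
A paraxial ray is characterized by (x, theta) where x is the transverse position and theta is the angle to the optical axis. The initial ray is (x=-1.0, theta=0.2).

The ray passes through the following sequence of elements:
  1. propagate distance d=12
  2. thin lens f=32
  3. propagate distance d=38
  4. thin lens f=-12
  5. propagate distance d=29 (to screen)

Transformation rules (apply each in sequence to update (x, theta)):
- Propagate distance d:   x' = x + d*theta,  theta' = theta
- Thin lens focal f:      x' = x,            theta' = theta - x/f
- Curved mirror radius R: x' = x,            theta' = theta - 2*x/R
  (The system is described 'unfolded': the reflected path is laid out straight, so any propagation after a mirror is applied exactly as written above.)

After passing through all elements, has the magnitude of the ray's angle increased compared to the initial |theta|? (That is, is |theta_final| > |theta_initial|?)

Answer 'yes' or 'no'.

Answer: yes

Derivation:
Initial: x=-1.0000 theta=0.2000
After 1 (propagate distance d=12): x=1.4000 theta=0.2000
After 2 (thin lens f=32): x=1.4000 theta=5/32 (≈0.1563)
After 3 (propagate distance d=38): x=7.3375 theta=5/32 (≈0.1563)
After 4 (thin lens f=-12): x=7.3375 theta=737/960 (≈0.7677)
After 5 (propagate distance d=29 (to screen)): x=28417/960 (≈29.6010) theta=737/960 (≈0.7677)
|theta_initial|=0.2000 |theta_final|=737/960 (≈0.7677) -> increased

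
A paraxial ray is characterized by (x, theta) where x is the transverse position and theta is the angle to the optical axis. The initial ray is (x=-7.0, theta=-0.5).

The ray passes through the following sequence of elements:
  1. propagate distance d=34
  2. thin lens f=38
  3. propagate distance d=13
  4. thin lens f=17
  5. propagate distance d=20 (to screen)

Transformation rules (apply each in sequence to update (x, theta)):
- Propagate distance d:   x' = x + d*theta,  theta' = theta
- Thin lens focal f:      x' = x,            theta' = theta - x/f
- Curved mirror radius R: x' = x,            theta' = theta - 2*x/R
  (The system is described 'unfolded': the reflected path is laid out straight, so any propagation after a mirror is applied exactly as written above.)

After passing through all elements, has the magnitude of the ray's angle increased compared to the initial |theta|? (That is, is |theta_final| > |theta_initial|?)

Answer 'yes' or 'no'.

Initial: x=-7.0000 theta=-0.5000
After 1 (propagate distance d=34): x=-24.0000 theta=-0.5000
After 2 (thin lens f=38): x=-24.0000 theta=5/38 (≈0.1316)
After 3 (propagate distance d=13): x=-847/38 (≈-22.2895) theta=5/38 (≈0.1316)
After 4 (thin lens f=17): x=-847/38 (≈-22.2895) theta=466/323 (≈1.4427)
After 5 (propagate distance d=20 (to screen)): x=4241/646 (≈6.5650) theta=466/323 (≈1.4427)
|theta_initial|=0.5000 |theta_final|=466/323 (≈1.4427) -> increased

Answer: yes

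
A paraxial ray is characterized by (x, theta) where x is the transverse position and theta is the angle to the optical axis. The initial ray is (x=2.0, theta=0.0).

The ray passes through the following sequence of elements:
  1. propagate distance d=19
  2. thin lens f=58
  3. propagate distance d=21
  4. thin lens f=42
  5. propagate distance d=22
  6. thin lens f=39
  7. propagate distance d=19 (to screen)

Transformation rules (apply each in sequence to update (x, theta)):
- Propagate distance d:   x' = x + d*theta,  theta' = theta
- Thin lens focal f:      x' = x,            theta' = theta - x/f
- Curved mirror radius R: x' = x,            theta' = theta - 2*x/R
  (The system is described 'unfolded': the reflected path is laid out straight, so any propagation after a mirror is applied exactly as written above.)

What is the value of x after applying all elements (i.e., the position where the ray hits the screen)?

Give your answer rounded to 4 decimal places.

Answer: -1.3098

Derivation:
Initial: x=2.0000 theta=0.0000
After 1 (propagate distance d=19): x=2.0000 theta=0.0000
After 2 (thin lens f=58): x=2.0000 theta=-1/29 (≈-0.0345)
After 3 (propagate distance d=21): x=37/29 (≈1.2759) theta=-1/29 (≈-0.0345)
After 4 (thin lens f=42): x=37/29 (≈1.2759) theta=-79/1218 (≈-0.0649)
After 5 (propagate distance d=22): x=-92/609 (≈-0.1511) theta=-79/1218 (≈-0.0649)
After 6 (thin lens f=39): x=-92/609 (≈-0.1511) theta=-2897/47502 (≈-0.0610)
After 7 (propagate distance d=19 (to screen)): x=-62219/47502 (≈-1.3098) theta=-2897/47502 (≈-0.0610)
Rounded to 4 decimal places: x = -1.3098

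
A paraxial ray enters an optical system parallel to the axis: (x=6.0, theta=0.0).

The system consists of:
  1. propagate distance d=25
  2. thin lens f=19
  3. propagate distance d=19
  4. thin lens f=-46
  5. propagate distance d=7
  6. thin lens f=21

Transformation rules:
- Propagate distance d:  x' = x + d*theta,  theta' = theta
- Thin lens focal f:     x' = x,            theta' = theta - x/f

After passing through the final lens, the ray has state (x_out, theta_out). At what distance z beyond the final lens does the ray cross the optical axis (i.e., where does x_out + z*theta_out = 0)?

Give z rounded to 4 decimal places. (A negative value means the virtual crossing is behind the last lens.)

Initial: x=6.0000 theta=0.0000
After 1 (propagate distance d=25): x=6.0000 theta=0.0000
After 2 (thin lens f=19): x=6.0000 theta=-6/19 (≈-0.3158)
After 3 (propagate distance d=19): x=0.0000 theta=-6/19 (≈-0.3158)
After 4 (thin lens f=-46): x=0.0000 theta=-6/19 (≈-0.3158)
After 5 (propagate distance d=7): x=-42/19 (≈-2.2105) theta=-6/19 (≈-0.3158)
After 6 (thin lens f=21): x=-42/19 (≈-2.2105) theta=-4/19 (≈-0.2105)
z_focus = -x_out/theta_out = -(-42/19)/(-4/19) = -10.5000
Rounded to 4 decimal places: z = -10.5000

Answer: -10.5000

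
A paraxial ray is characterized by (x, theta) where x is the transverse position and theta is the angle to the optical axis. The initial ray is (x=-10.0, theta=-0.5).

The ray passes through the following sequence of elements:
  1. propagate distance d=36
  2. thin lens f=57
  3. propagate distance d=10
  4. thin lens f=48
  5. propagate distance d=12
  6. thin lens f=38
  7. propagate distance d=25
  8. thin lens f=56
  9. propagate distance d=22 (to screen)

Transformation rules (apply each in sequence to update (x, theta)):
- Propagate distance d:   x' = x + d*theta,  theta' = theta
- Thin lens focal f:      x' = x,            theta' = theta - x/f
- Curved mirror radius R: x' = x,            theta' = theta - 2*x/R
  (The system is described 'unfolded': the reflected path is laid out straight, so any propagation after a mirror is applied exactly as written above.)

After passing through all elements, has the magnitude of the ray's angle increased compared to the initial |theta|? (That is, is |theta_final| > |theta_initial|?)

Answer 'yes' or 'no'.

Answer: yes

Derivation:
Initial: x=-10.0000 theta=-0.5000
After 1 (propagate distance d=36): x=-28.0000 theta=-0.5000
After 2 (thin lens f=57): x=-28.0000 theta=-1/114 (≈-0.0088)
After 3 (propagate distance d=10): x=-1601/57 (≈-28.0877) theta=-1/114 (≈-0.0088)
After 4 (thin lens f=48): x=-1601/57 (≈-28.0877) theta=83/144 (≈0.5764)
After 5 (propagate distance d=12): x=-1609/76 (≈-21.1711) theta=83/144 (≈0.5764)
After 6 (thin lens f=38): x=-1609/76 (≈-21.1711) theta=58925/51984 (≈1.1335)
After 7 (propagate distance d=25): x=372569/51984 (≈7.1670) theta=58925/51984 (≈1.1335)
After 8 (thin lens f=56): x=372569/51984 (≈7.1670) theta=2927231/2911104 (≈1.0055)
After 9 (propagate distance d=22 (to screen)): x=14210491/485184 (≈29.2889) theta=2927231/2911104 (≈1.0055)
|theta_initial|=0.5000 |theta_final|=2927231/2911104 (≈1.0055) -> increased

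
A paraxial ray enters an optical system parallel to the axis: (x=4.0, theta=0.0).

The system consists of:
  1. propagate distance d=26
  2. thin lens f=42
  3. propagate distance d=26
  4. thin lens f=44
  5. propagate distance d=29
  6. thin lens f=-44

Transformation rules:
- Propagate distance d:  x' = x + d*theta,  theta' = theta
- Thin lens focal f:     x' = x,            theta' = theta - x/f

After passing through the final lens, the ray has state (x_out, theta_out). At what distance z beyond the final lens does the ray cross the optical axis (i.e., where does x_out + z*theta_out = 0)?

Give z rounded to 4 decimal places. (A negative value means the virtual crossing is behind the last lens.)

Initial: x=4.0000 theta=0.0000
After 1 (propagate distance d=26): x=4.0000 theta=0.0000
After 2 (thin lens f=42): x=4.0000 theta=-2/21 (≈-0.0952)
After 3 (propagate distance d=26): x=32/21 (≈1.5238) theta=-2/21 (≈-0.0952)
After 4 (thin lens f=44): x=32/21 (≈1.5238) theta=-10/77 (≈-0.1299)
After 5 (propagate distance d=29): x=-74/33 (≈-2.2424) theta=-10/77 (≈-0.1299)
After 6 (thin lens f=-44): x=-74/33 (≈-2.2424) theta=-919/5082 (≈-0.1808)
z_focus = -x_out/theta_out = -(-74/33)/(-919/5082) = -11396/919 ≈ -12.4004
Rounded to 4 decimal places: z = -12.4004

Answer: -12.4004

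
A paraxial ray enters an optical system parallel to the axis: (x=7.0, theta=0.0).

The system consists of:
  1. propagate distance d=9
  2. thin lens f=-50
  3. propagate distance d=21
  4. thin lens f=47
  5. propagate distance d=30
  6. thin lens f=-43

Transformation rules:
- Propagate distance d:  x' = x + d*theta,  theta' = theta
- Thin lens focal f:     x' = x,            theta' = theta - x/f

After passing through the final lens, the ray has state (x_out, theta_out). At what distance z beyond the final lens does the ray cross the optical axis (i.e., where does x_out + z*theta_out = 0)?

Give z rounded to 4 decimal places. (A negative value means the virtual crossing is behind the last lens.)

Initial: x=7.0000 theta=0.0000
After 1 (propagate distance d=9): x=7.0000 theta=0.0000
After 2 (thin lens f=-50): x=7.0000 theta=0.1400
After 3 (propagate distance d=21): x=9.9400 theta=0.1400
After 4 (thin lens f=47): x=9.9400 theta=-84/1175 (≈-0.0715)
After 5 (propagate distance d=30): x=18319/2350 (≈7.7953) theta=-84/1175 (≈-0.0715)
After 6 (thin lens f=-43): x=18319/2350 (≈7.7953) theta=2219/20210 (≈0.1098)
z_focus = -x_out/theta_out = -(18319/2350)/(2219/20210) = -112531/1585 ≈ -70.9975
Rounded to 4 decimal places: z = -70.9975

Answer: -70.9975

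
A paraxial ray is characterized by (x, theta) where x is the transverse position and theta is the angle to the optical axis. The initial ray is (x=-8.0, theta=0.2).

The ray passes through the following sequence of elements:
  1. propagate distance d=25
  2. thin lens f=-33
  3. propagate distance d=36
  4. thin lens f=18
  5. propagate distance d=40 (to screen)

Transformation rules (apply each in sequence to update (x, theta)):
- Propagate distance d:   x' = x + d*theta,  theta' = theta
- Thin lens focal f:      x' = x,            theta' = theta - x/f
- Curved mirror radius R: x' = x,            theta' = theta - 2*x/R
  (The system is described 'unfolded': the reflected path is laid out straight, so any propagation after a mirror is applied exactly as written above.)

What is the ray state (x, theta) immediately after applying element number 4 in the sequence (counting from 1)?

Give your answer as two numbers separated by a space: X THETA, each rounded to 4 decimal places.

Answer: 0.9273 0.0576

Derivation:
Initial: x=-8.0000 theta=0.2000
After 1 (propagate distance d=25): x=-3.0000 theta=0.2000
After 2 (thin lens f=-33): x=-3.0000 theta=6/55 (≈0.1091)
After 3 (propagate distance d=36): x=51/55 (≈0.9273) theta=6/55 (≈0.1091)
After 4 (thin lens f=18): x=51/55 (≈0.9273) theta=19/330 (≈0.0576)
Rounded to 4 decimal places: x = 0.9273, theta = 0.0576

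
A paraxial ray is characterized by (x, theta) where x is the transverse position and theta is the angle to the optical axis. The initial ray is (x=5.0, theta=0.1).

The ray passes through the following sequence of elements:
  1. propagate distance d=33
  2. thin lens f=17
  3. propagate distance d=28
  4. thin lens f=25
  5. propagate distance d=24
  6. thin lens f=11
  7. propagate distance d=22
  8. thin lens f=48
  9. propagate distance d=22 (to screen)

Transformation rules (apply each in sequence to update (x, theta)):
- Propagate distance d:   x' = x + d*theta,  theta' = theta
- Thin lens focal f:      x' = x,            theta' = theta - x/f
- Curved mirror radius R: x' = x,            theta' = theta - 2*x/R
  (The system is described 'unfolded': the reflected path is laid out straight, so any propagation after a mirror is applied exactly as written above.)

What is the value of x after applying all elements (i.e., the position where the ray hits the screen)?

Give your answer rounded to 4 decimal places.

Initial: x=5.0000 theta=0.1000
After 1 (propagate distance d=33): x=8.3000 theta=0.1000
After 2 (thin lens f=17): x=8.3000 theta=-33/85 (≈-0.3882)
After 3 (propagate distance d=28): x=-437/170 (≈-2.5706) theta=-33/85 (≈-0.3882)
After 4 (thin lens f=25): x=-437/170 (≈-2.5706) theta=-1213/4250 (≈-0.2854)
After 5 (propagate distance d=24): x=-40037/4250 (≈-9.4205) theta=-1213/4250 (≈-0.2854)
After 6 (thin lens f=11): x=-40037/4250 (≈-9.4205) theta=13347/23375 (≈0.5710)
After 7 (propagate distance d=22): x=13351/4250 (≈3.1414) theta=13347/23375 (≈0.5710)
After 8 (thin lens f=48): x=13351/4250 (≈3.1414) theta=1134451/2244000 (≈0.5055)
After 9 (propagate distance d=22 (to screen)): x=11639/816 (≈14.2635) theta=1134451/2244000 (≈0.5055)
Rounded to 4 decimal places: x = 14.2635

Answer: 14.2635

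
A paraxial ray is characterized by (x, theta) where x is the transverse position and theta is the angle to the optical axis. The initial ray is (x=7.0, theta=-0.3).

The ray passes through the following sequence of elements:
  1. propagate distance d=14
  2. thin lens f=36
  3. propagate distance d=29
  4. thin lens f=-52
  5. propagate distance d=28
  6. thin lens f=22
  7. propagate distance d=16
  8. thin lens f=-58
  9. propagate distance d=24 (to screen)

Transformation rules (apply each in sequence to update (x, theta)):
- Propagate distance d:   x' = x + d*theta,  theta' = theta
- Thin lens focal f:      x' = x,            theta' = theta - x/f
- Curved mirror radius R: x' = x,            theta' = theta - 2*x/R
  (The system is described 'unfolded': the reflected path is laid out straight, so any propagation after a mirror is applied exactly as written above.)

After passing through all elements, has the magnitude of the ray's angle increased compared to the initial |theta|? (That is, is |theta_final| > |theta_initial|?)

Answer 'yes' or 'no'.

Initial: x=7.0000 theta=-0.3000
After 1 (propagate distance d=14): x=2.8000 theta=-0.3000
After 2 (thin lens f=36): x=2.8000 theta=-17/45 (≈-0.3778)
After 3 (propagate distance d=29): x=-367/45 (≈-8.1556) theta=-17/45 (≈-0.3778)
After 4 (thin lens f=-52): x=-367/45 (≈-8.1556) theta=-139/260 (≈-0.5346)
After 5 (propagate distance d=28): x=-13528/585 (≈-23.1248) theta=-139/260 (≈-0.5346)
After 6 (thin lens f=22): x=-13528/585 (≈-23.1248) theta=2659/5148 (≈0.5165)
After 7 (propagate distance d=16): x=-2452/165 (≈-14.8606) theta=2659/5148 (≈0.5165)
After 8 (thin lens f=-58): x=-2452/165 (≈-14.8606) theta=194299/746460 (≈0.2603)
After 9 (propagate distance d=24 (to screen)): x=-178602/20735 (≈-8.6136) theta=194299/746460 (≈0.2603)
|theta_initial|=0.3000 |theta_final|=194299/746460 (≈0.2603) -> not increased

Answer: no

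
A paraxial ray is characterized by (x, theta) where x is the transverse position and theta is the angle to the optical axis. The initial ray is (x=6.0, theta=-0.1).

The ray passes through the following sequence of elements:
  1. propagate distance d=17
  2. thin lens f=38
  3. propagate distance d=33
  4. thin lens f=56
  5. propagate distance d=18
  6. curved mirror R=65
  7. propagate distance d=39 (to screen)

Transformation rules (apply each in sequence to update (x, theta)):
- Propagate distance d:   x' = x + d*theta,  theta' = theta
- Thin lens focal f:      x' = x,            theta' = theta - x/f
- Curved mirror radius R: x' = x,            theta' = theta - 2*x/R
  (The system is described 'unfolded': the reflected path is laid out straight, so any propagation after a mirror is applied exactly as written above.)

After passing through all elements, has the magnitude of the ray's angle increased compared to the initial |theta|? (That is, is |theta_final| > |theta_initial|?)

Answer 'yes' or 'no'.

Answer: no

Derivation:
Initial: x=6.0000 theta=-0.1000
After 1 (propagate distance d=17): x=4.3000 theta=-0.1000
After 2 (thin lens f=38): x=4.3000 theta=-81/380 (≈-0.2132)
After 3 (propagate distance d=33): x=-1039/380 (≈-2.7342) theta=-81/380 (≈-0.2132)
After 4 (thin lens f=56): x=-1039/380 (≈-2.7342) theta=-3497/21280 (≈-0.1643)
After 5 (propagate distance d=18): x=-12113/2128 (≈-5.6922) theta=-3497/21280 (≈-0.1643)
After 6 (curved mirror R=65): x=-12113/2128 (≈-5.6922) theta=2991/276640 (≈0.0108)
After 7 (propagate distance d=39 (to screen)): x=-5903/1120 (≈-5.2705) theta=2991/276640 (≈0.0108)
|theta_initial|=0.1000 |theta_final|=2991/276640 (≈0.0108) -> not increased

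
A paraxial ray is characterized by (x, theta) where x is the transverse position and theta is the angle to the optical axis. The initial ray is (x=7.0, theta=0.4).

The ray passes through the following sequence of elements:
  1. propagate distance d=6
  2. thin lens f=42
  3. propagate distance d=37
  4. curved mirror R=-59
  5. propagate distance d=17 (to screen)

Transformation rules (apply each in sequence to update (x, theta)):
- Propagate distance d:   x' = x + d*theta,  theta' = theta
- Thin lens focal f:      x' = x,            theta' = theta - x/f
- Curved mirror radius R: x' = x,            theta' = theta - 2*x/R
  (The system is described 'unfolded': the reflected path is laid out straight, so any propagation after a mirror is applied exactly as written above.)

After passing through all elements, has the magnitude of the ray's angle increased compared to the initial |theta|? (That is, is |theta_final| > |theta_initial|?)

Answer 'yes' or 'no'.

Initial: x=7.0000 theta=0.4000
After 1 (propagate distance d=6): x=9.4000 theta=0.4000
After 2 (thin lens f=42): x=9.4000 theta=37/210 (≈0.1762)
After 3 (propagate distance d=37): x=3343/210 (≈15.9190) theta=37/210 (≈0.1762)
After 4 (curved mirror R=-59): x=3343/210 (≈15.9190) theta=1267/1770 (≈0.7158)
After 5 (propagate distance d=17 (to screen)): x=34801/1239 (≈28.0880) theta=1267/1770 (≈0.7158)
|theta_initial|=0.4000 |theta_final|=1267/1770 (≈0.7158) -> increased

Answer: yes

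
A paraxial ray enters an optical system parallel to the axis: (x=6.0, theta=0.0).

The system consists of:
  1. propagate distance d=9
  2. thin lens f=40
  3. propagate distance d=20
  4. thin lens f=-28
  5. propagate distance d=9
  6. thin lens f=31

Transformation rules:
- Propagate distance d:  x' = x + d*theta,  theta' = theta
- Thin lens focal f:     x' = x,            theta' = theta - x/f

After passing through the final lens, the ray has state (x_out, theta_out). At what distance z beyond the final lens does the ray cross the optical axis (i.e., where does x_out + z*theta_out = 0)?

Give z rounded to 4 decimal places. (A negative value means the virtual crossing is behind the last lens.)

Initial: x=6.0000 theta=0.0000
After 1 (propagate distance d=9): x=6.0000 theta=0.0000
After 2 (thin lens f=40): x=6.0000 theta=-0.1500
After 3 (propagate distance d=20): x=3.0000 theta=-0.1500
After 4 (thin lens f=-28): x=3.0000 theta=-3/70 (≈-0.0429)
After 5 (propagate distance d=9): x=183/70 (≈2.6143) theta=-3/70 (≈-0.0429)
After 6 (thin lens f=31): x=183/70 (≈2.6143) theta=-138/1085 (≈-0.1272)
z_focus = -x_out/theta_out = -(183/70)/(-138/1085) = 1891/92 ≈ 20.5543
Rounded to 4 decimal places: z = 20.5543

Answer: 20.5543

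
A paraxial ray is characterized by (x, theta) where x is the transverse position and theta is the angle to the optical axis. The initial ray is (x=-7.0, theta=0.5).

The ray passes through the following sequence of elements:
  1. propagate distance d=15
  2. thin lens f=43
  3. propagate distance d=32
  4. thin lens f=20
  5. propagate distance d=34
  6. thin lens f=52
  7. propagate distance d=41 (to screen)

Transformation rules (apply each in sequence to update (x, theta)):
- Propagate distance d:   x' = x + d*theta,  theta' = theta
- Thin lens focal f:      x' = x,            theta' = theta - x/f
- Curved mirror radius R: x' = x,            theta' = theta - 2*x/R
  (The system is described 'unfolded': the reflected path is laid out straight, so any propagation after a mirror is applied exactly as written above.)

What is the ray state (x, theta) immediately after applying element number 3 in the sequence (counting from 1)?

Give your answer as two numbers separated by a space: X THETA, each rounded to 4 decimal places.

Answer: 16.1279 0.4884

Derivation:
Initial: x=-7.0000 theta=0.5000
After 1 (propagate distance d=15): x=0.5000 theta=0.5000
After 2 (thin lens f=43): x=0.5000 theta=21/43 (≈0.4884)
After 3 (propagate distance d=32): x=1387/86 (≈16.1279) theta=21/43 (≈0.4884)
Rounded to 4 decimal places: x = 16.1279, theta = 0.4884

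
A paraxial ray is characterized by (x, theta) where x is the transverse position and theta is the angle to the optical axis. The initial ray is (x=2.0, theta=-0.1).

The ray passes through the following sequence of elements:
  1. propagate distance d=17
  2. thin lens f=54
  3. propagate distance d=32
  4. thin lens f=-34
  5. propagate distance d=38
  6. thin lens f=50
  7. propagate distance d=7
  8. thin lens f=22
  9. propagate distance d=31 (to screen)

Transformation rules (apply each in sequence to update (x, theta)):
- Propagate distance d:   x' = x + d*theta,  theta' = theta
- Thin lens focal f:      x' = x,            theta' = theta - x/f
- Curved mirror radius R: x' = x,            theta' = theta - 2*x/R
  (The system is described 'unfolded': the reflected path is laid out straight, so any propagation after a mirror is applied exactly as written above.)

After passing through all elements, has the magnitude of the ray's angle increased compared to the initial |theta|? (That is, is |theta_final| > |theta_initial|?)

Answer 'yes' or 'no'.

Initial: x=2.0000 theta=-0.1000
After 1 (propagate distance d=17): x=0.3000 theta=-0.1000
After 2 (thin lens f=54): x=0.3000 theta=-19/180 (≈-0.1056)
After 3 (propagate distance d=32): x=-277/90 (≈-3.0778) theta=-19/180 (≈-0.1056)
After 4 (thin lens f=-34): x=-277/90 (≈-3.0778) theta=-10/51 (≈-0.1961)
After 5 (propagate distance d=38): x=-16109/1530 (≈-10.5288) theta=-10/51 (≈-0.1961)
After 6 (thin lens f=50): x=-16109/1530 (≈-10.5288) theta=1109/76500 (≈0.0145)
After 7 (propagate distance d=7): x=-797687/76500 (≈-10.4273) theta=1109/76500 (≈0.0145)
After 8 (thin lens f=22): x=-797687/76500 (≈-10.4273) theta=14947/30600 (≈0.4885)
After 9 (propagate distance d=31 (to screen)): x=721411/153000 (≈4.7151) theta=14947/30600 (≈0.4885)
|theta_initial|=0.1000 |theta_final|=14947/30600 (≈0.4885) -> increased

Answer: yes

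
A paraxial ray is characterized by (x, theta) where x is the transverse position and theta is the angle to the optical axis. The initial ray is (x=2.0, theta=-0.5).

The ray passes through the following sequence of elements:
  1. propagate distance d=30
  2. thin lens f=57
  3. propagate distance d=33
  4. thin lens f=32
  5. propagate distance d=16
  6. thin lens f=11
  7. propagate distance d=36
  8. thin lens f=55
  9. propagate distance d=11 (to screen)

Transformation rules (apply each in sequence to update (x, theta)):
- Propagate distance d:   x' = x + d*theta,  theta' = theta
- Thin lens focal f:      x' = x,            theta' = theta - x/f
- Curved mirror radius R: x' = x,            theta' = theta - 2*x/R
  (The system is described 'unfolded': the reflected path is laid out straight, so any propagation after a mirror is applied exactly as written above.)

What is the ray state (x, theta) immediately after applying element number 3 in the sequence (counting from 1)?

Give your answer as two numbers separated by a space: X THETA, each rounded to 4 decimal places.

Initial: x=2.0000 theta=-0.5000
After 1 (propagate distance d=30): x=-13.0000 theta=-0.5000
After 2 (thin lens f=57): x=-13.0000 theta=-31/114 (≈-0.2719)
After 3 (propagate distance d=33): x=-835/38 (≈-21.9737) theta=-31/114 (≈-0.2719)
Rounded to 4 decimal places: x = -21.9737, theta = -0.2719

Answer: -21.9737 -0.2719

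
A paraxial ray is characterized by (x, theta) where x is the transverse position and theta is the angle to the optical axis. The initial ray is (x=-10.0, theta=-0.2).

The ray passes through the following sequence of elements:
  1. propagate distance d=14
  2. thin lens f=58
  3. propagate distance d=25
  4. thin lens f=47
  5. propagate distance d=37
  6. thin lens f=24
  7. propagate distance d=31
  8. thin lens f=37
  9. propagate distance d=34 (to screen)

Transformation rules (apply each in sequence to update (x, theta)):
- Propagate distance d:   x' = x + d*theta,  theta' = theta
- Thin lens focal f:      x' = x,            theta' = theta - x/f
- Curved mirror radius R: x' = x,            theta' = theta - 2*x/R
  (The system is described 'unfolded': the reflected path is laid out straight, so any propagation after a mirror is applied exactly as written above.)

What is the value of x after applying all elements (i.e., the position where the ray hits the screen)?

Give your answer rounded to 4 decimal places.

Answer: 12.9592

Derivation:
Initial: x=-10.0000 theta=-0.2000
After 1 (propagate distance d=14): x=-12.8000 theta=-0.2000
After 2 (thin lens f=58): x=-12.8000 theta=3/145 (≈0.0207)
After 3 (propagate distance d=25): x=-1781/145 (≈-12.2828) theta=3/145 (≈0.0207)
After 4 (thin lens f=47): x=-1781/145 (≈-12.2828) theta=1922/6815 (≈0.2820)
After 5 (propagate distance d=37): x=-12593/6815 (≈-1.8478) theta=1922/6815 (≈0.2820)
After 6 (thin lens f=24): x=-12593/6815 (≈-1.8478) theta=58721/163560 (≈0.3590)
After 7 (propagate distance d=31): x=1518119/163560 (≈9.2817) theta=58721/163560 (≈0.3590)
After 8 (thin lens f=37): x=1518119/163560 (≈9.2817) theta=109093/1008620 (≈0.1082)
After 9 (propagate distance d=34 (to screen)): x=333725/25752 (≈12.9592) theta=109093/1008620 (≈0.1082)
Rounded to 4 decimal places: x = 12.9592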